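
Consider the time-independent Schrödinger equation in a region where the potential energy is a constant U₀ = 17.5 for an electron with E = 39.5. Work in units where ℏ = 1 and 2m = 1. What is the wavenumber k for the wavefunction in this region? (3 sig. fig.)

With E > U₀ the solution is oscillatory, ψ ∝ e^{±ikx} with k = √(2m(E − U₀))/ℏ.
k = √(2 × 0.5 × 22) = 4.690.

k = 4.69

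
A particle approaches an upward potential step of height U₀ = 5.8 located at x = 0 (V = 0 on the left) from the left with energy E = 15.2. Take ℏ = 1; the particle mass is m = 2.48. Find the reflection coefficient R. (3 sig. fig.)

On each side the TISE gives plane waves with k = √(2m(E − V))/ℏ: k₁ = √(2·2.48·15.2) = 8.683, k₂ = √(2·2.48·9.4) = 6.828.
Matching ψ and ψ′ at x = 0 gives r = (k₁ − k₂)/(k₁ + k₂), so R = r² = 0.01430 and T = 1 − R = 0.9857.

R = 0.0143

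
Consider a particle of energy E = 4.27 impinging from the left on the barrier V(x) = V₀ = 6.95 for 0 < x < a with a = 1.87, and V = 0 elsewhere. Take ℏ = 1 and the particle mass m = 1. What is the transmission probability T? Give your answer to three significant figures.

E < V₀: inside the barrier ψ ∝ e^{±κx} with κ = √(2m(V₀ − E))/ℏ = 2.315.
κa = 4.329, sinh(κa) = 37.94.
Matching ψ, ψ′ at both faces gives T = [1 + V₀² sinh²(κa) / (4E(V₀ − E))]⁻¹ = 1/1520 = 0.000658.

T = 0.000658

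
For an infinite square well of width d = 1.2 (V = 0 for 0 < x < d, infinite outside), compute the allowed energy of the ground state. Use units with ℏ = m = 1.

Requiring ψ(0) = ψ(d) = 0 quantises k = nπ/d, hence E_n = ℏ²k²/2m = n²π²ℏ²/(2md²).
E_1 = 1² × π² / (2 × 1 × 1.2²) = 3.427.

E = 3.43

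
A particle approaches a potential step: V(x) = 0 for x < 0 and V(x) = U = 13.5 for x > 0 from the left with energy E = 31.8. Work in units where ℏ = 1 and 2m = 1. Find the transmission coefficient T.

On each side the TISE gives plane waves with k = √(2m(E − V))/ℏ: k₁ = √(2·½·31.8) = 5.639, k₂ = √(2·½·18.3) = 4.278.
Matching ψ and ψ′ at x = 0 gives r = (k₁ − k₂)/(k₁ + k₂), so R = r² = 0.01884 and T = 1 − R = 0.9812.

T = 0.981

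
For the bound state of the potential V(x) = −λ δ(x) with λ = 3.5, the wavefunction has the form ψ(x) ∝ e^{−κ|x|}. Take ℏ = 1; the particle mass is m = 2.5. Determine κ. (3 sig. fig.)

Integrating the TISE across x = 0 gives the cusp condition ψ'(0⁺) − ψ'(0⁻) = −(2mλ/ℏ²)ψ(0).
With ψ ∝ e^{−κ|x|} this yields −2κ = −2mλ/ℏ², so κ = mλ/ℏ² = 8.750.

κ = 8.75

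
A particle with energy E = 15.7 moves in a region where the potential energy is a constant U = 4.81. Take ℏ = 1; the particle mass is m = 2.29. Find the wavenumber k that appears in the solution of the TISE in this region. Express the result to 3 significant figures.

With E > U the solution is oscillatory, ψ ∝ e^{±ikx} with k = √(2m(E − U))/ℏ.
k = √(2 × 2.29 × 10.89) = 7.062.

k = 7.06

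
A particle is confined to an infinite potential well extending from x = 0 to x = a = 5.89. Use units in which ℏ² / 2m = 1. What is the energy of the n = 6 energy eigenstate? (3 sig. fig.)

E = 10.2

The infinite-well eigenfunctions ψ_n = √(2/a) sin(nπx/a) vanish at both walls, giving E_n = n²π²ℏ²/(2ma²).
E_6 = 6² × π² / (2 × 0.5 × 5.89²) = 10.24.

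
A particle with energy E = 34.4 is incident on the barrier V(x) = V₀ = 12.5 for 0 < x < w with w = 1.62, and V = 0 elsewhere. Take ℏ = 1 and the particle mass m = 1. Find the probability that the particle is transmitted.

T = 0.954

Above the barrier the interior wavenumber is k₂ = √(2m(E − V₀))/ℏ = 6.618, giving phase k₂w = 10.72.
Matching at both interfaces gives T⁻¹ = 1 + V₀² sin²(k₂w) / [4E(E − V₀)] = 1.048, hence T = 0.954.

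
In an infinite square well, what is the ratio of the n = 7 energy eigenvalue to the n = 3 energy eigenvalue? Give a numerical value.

Since E_n ∝ n², the ratio is (7/3)² = 5.44444.

5.44444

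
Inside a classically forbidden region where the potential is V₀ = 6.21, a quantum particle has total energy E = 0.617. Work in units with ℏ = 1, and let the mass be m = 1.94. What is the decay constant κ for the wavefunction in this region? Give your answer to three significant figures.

Since E < V₀ the TISE in this region is ψ'' = κ²ψ with κ = √(2m(V₀ − E))/ℏ.
κ = √(2 × 1.94 × 5.593) = 4.658.

κ = 4.66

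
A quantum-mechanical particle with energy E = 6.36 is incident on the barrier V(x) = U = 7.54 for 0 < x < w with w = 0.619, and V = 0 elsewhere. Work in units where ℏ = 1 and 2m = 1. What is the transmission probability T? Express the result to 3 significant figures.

E < U: inside the barrier ψ ∝ e^{±κx} with κ = √(2m(U − E))/ℏ = 1.086.
κw = 0.6724, sinh(κw) = 0.7242.
The exact tunnelling result is T⁻¹ = 1 + U² sinh²(κw) / [4E(U − E)] = 1.993, so T = 0.502.

T = 0.502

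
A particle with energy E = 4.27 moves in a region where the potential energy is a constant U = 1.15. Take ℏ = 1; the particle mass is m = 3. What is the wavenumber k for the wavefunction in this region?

With E > U the solution is oscillatory, ψ ∝ e^{±ikx} with k = √(2m(E − U))/ℏ.
k = √(2 × 3 × 3.12) = 4.327.

k = 4.33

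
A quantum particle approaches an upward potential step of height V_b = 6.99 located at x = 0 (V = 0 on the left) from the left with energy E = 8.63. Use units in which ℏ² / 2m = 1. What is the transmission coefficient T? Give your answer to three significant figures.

On each side the TISE gives plane waves with k = √(2m(E − V))/ℏ: k₁ = √(2·½·8.63) = 2.938, k₂ = √(2·½·1.64) = 1.281.
Continuity of ψ and ψ′ at the step yields the reflection amplitude r = (k₁ − k₂)/(k₁ + k₂) = 0.3928; thus R = |r|² = 0.1543, T = 0.8457.

T = 0.846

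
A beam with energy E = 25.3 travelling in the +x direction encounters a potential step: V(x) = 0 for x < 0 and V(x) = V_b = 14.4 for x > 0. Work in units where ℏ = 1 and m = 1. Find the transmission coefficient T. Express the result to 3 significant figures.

On each side the TISE gives plane waves with k = √(2m(E − V))/ℏ: k₁ = √(2·1·25.3) = 7.113, k₂ = √(2·1·10.9) = 4.669.
Matching ψ and ψ′ at x = 0 gives r = (k₁ − k₂)/(k₁ + k₂), so R = r² = 0.04304 and T = 1 − R = 0.9570.

T = 0.957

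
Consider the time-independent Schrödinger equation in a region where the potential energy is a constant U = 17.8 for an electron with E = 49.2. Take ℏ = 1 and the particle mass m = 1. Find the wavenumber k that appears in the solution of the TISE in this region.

k = 7.92

With E > U the solution is oscillatory, ψ ∝ e^{±ikx} with k = √(2m(E − U))/ℏ.
k = √(2 × 1 × 31.4) = 7.925.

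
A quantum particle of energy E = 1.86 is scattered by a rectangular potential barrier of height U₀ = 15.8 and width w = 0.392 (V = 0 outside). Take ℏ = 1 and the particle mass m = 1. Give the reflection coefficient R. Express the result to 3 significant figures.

R = 0.973

E < U₀: inside the barrier ψ ∝ e^{±κx} with κ = √(2m(U₀ − E))/ℏ = 5.280.
κw = 2.070, sinh(κw) = 3.899.
Matching ψ, ψ′ at both faces gives T = [1 + U₀² sinh²(κw) / (4E(U₀ − E))]⁻¹ = 1/37.58 = 0.0266.
R = 1 − T = 0.973.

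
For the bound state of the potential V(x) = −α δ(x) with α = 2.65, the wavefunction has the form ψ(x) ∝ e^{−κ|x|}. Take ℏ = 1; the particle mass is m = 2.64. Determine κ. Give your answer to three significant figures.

Integrating the TISE across x = 0 gives the cusp condition ψ'(0⁺) − ψ'(0⁻) = −(2mα/ℏ²)ψ(0).
With ψ ∝ e^{−κ|x|} this yields −2κ = −2mα/ℏ², so κ = mα/ℏ² = 6.996.

κ = 7.00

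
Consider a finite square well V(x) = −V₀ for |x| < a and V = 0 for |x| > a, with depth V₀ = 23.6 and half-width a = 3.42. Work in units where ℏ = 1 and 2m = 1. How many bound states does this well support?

N = 11

The dimensionless depth is z₀ = a√(2mV₀)/ℏ = 3.42 × √(23.60) = 16.61.
A new bound state (alternating even/odd) appears each time z₀ passes a multiple of π/2, so N = ⌊2z₀/π⌋ + 1 = ⌊10.58⌋ + 1 = 11.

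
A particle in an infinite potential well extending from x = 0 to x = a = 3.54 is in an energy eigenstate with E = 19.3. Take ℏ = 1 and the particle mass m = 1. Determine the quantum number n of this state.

From E_n = n²π²ℏ²/(2ma²) invert to n = √(2ma²E)/(πℏ).
n = (3.54/π) × √(2 × 1 × 19.3) = 7.001 → n = 7.

n = 7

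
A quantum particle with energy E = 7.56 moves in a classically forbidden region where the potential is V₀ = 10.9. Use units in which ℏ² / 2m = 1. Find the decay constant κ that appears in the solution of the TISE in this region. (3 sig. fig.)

Since E < V₀ the TISE in this region is ψ'' = κ²ψ with κ = √(2m(V₀ − E))/ℏ.
κ = √(2 × 0.5 × 3.34) = 1.828.

κ = 1.83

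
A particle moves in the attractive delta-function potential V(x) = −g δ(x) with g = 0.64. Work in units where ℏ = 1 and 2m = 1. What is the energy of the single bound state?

E = -0.102

For x ≠ 0 the bound state is ψ ∝ e^{−κ|x|}; integrating the TISE across the delta gives the cusp condition 2κ = 2mg/ℏ², so κ = 0.3200.
Then E = −ℏ²κ²/(2m) = −mg²/(2ℏ²) = -0.1024.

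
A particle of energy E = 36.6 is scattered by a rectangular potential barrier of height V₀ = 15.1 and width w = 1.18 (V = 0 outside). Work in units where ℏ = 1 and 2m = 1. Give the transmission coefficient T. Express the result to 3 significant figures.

T = 0.963

E > V₀: inside the barrier k₂ = √(2m(E − V₀))/ℏ = 4.637, k₂w = 5.471.
T = [1 + V₀² sin²(k₂w) / (4E(E − V₀))]⁻¹ = 1/1.038 = 0.963.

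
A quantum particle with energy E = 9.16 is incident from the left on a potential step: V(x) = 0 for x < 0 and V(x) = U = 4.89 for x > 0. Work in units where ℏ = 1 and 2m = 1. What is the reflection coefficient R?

On each side the TISE gives plane waves with k = √(2m(E − V))/ℏ: k₁ = √(2·½·9.16) = 3.027, k₂ = √(2·½·4.27) = 2.066.
Continuity of ψ and ψ′ at the step yields the reflection amplitude r = (k₁ − k₂)/(k₁ + k₂) = 0.1885; thus R = |r|² = 0.03554, T = 0.9645.

R = 0.0355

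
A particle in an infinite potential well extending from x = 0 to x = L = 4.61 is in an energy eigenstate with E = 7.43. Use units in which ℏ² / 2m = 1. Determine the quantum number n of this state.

n = 4

For an infinite well E_n = n²π²ℏ²/(2mL²), so n = (L/πℏ)√(2mE).
n = (4.61/π) × √(2 × 0.5 × 7.43) = 4.000 → n = 4.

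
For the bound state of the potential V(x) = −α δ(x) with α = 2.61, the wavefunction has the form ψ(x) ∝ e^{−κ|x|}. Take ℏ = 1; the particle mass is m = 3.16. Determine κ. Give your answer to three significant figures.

κ = 8.25

Integrate −(ℏ²/2m)ψ'' − αδ(x)ψ = Eψ from −ε to +ε: the ψ'' term gives ψ'(0⁺) − ψ'(0⁻) and the δ term gives −(2mα/ℏ²)ψ(0).
With ψ ∝ e^{−κ|x|} this yields −2κ = −2mα/ℏ², so κ = mα/ℏ² = 8.248.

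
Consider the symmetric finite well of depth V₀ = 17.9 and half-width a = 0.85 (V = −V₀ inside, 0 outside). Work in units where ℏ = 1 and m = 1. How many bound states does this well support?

Define the well-strength parameter z₀ = (a/ℏ)√(2mV₀) = 0.85 × √(2·1·17.9) = 5.086.
The even/odd transcendental equations gain one root per π/2 in z₀, giving N = 1 + ⌊2z₀/π⌋ = 1 + ⌊3.238⌋ = 4.

N = 4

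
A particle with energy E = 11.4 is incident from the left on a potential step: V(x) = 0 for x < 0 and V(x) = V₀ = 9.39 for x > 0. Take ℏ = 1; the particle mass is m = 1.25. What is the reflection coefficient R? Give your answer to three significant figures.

R = 0.167

The wavenumbers are k₁ = √(2mE)/ℏ = 5.339 on the left and k₂ = √(2m(E − V₀))/ℏ = 2.242 on the right.
Continuity of ψ and ψ′ at the step yields the reflection amplitude r = (k₁ − k₂)/(k₁ + k₂) = 0.4086; thus R = |r|² = 0.1669, T = 0.8331.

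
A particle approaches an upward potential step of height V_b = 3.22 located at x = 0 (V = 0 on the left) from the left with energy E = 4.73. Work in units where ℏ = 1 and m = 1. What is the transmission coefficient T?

The wavenumbers are k₁ = √(2mE)/ℏ = 3.076 on the left and k₂ = √(2m(E − V_b))/ℏ = 1.738 on the right.
Matching ψ and ψ′ at x = 0 gives r = (k₁ − k₂)/(k₁ + k₂), so R = r² = 0.07725 and T = 1 − R = 0.9227.

T = 0.923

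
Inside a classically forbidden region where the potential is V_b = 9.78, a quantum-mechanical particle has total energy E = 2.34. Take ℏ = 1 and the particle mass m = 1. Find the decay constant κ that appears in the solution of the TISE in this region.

κ = 3.86

Since E < V_b the TISE in this region is ψ'' = κ²ψ with κ = √(2m(V_b − E))/ℏ.
κ = √(2 × 1 × 7.44) = 3.857.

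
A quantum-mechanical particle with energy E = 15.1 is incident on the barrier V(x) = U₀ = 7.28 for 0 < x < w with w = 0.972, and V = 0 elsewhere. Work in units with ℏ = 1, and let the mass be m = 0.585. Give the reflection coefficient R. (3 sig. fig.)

R = 0.00447

Above the barrier the interior wavenumber is k₂ = √(2m(E − U₀))/ℏ = 3.025, giving phase k₂w = 2.940.
T = [1 + U₀² sin²(k₂w) / (4E(E − U₀))]⁻¹ = 1/1.004 = 0.996.
R = 1 − T = 0.00447.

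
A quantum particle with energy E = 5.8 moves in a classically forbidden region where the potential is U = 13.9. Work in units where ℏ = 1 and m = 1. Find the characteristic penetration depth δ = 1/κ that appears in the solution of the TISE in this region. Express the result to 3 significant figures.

δ = 0.248

Since E < U the TISE in this region is ψ'' = κ²ψ with κ = √(2m(U − E))/ℏ.
κ = √(2 × 1 × 8.1) = 4.025. The penetration depth is δ = 1/κ = 0.248.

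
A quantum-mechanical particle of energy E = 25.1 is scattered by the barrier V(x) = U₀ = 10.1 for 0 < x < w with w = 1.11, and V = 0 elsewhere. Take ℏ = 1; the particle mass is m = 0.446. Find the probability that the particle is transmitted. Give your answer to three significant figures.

T = 0.959

E > U₀: inside the barrier k₂ = √(2m(E − U₀))/ℏ = 3.658, k₂w = 4.060.
Matching at both interfaces gives T⁻¹ = 1 + U₀² sin²(k₂w) / [4E(E − U₀)] = 1.043, hence T = 0.959.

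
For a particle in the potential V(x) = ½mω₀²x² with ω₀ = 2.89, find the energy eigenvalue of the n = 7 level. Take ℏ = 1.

E = 21.7

Using E_n = (n + ½)ℏω₀: E_7 = 7.5 × 2.89 = 21.68.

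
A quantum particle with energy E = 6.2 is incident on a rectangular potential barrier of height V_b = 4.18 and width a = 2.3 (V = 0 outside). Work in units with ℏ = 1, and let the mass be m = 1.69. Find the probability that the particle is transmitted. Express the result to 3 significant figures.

T = 0.975

Above the barrier the interior wavenumber is k₂ = √(2m(E − V_b))/ℏ = 2.613, giving phase k₂a = 6.010.
T = [1 + V_b² sin²(k₂a) / (4E(E − V_b))]⁻¹ = 1/1.025 = 0.975.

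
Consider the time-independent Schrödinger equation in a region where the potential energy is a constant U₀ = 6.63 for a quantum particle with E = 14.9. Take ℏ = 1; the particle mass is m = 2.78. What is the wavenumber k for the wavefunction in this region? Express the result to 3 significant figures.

With E > U₀ the solution is oscillatory, ψ ∝ e^{±ikx} with k = √(2m(E − U₀))/ℏ.
k = √(2 × 2.78 × 8.27) = 6.781.

k = 6.78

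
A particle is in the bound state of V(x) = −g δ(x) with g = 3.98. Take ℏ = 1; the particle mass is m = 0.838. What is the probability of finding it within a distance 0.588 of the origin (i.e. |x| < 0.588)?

The normalised bound state is ψ = √κ e^{−κ|x|} with κ = mg/ℏ² = 3.335.
P(|x| < d) = ∫_{−d}^{d} κ e^{−2κ|x|} dx = 1 − e^{−2κd} = 1 − e^{−3.922} = 0.9802.

P = 0.980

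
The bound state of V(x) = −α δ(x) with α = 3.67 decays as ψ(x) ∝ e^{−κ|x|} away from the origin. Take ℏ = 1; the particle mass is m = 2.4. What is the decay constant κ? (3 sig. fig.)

κ = 8.81

Integrate −(ℏ²/2m)ψ'' − αδ(x)ψ = Eψ from −ε to +ε: the ψ'' term gives ψ'(0⁺) − ψ'(0⁻) and the δ term gives −(2mα/ℏ²)ψ(0).
With ψ ∝ e^{−κ|x|} this yields −2κ = −2mα/ℏ², so κ = mα/ℏ² = 8.808.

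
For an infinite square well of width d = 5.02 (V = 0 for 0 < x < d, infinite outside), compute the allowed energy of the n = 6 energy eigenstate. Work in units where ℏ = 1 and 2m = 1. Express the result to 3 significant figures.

E = 14.1

The infinite-well eigenfunctions ψ_n = √(2/d) sin(nπx/d) vanish at both walls, giving E_n = n²π²ℏ²/(2md²).
E_6 = 6² × π² / (2 × 0.5 × 5.02²) = 14.10.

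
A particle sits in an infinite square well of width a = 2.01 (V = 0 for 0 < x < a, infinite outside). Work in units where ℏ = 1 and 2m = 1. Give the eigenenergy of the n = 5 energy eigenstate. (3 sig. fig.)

E = 61.1

Requiring ψ(0) = ψ(a) = 0 quantises k = nπ/a, hence E_n = ℏ²k²/2m = n²π²ℏ²/(2ma²).
E_5 = 5² × π² / (2 × 0.5 × 2.01²) = 61.07.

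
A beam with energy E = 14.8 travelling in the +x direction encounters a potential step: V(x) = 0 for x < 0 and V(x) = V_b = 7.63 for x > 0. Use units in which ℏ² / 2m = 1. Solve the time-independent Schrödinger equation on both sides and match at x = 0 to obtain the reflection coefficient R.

The wavenumbers are k₁ = √(2mE)/ℏ = 3.847 on the left and k₂ = √(2m(E − V_b))/ℏ = 2.678 on the right.
Matching ψ and ψ′ at x = 0 gives r = (k₁ − k₂)/(k₁ + k₂), so R = r² = 0.03212 and T = 1 − R = 0.9679.

R = 0.0321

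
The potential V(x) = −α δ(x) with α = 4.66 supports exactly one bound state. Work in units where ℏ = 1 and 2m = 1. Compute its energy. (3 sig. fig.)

E = -5.43

The bound state is ψ(x) = √κ e^{−κ|x|}. The derivative jump ψ'(0⁺) − ψ'(0⁻) = −(2mα/ℏ²)ψ(0) fixes κ = mα/ℏ² = 2.330.
Then E = −ℏ²κ²/(2m) = −mα²/(2ℏ²) = -5.429.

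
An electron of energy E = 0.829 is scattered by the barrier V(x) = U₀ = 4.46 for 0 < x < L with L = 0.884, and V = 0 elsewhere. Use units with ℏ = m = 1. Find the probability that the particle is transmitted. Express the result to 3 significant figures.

T = 0.0206

Since E < U₀ the interior solution is evanescent with decay constant κ = √(2m(U₀ − E))/ℏ = 2.695.
κL = 2.382, sinh(κL) = 5.368.
Matching ψ, ψ′ at both faces gives T = [1 + U₀² sinh²(κL) / (4E(U₀ − E))]⁻¹ = 1/48.61 = 0.0206.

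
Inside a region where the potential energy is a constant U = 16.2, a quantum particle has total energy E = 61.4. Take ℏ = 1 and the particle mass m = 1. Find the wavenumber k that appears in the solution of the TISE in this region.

With E > U the solution is oscillatory, ψ ∝ e^{±ikx} with k = √(2m(E − U))/ℏ.
k = √(2 × 1 × 45.2) = 9.508.

k = 9.51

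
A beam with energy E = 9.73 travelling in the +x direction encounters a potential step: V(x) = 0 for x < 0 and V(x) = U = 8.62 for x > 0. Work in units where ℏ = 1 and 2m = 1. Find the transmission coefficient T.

On each side the TISE gives plane waves with k = √(2m(E − V))/ℏ: k₁ = √(2·½·9.73) = 3.119, k₂ = √(2·½·1.11) = 1.054.
Continuity of ψ and ψ′ at the step yields the reflection amplitude r = (k₁ − k₂)/(k₁ + k₂) = 0.4950; thus R = |r|² = 0.2451, T = 0.7549.

T = 0.755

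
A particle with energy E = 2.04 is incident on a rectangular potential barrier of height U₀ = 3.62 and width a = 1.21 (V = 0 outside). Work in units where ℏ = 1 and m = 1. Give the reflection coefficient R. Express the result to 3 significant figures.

R = 0.948

E < U₀: inside the barrier ψ ∝ e^{±κx} with κ = √(2m(U₀ − E))/ℏ = 1.778.
κa = 2.151, sinh(κa) = 4.238.
Matching ψ, ψ′ at both faces gives T = [1 + U₀² sinh²(κa) / (4E(U₀ − E))]⁻¹ = 1/19.26 = 0.0519.
R = 1 − T = 0.948.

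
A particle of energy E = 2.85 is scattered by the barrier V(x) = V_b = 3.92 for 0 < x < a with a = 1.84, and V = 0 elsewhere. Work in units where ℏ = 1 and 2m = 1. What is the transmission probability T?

E < V_b: inside the barrier ψ ∝ e^{±κx} with κ = √(2m(V_b − E))/ℏ = 1.034.
κa = 1.903, sinh(κa) = 3.279.
The exact tunnelling result is T⁻¹ = 1 + V_b² sinh²(κa) / [4E(V_b − E)] = 14.55, so T = 0.0687.

T = 0.0687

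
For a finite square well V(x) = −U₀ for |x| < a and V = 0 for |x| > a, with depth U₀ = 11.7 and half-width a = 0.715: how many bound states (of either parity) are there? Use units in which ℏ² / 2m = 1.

N = 2

Define the well-strength parameter z₀ = (a/ℏ)√(2mU₀) = 0.715 × √(2·0.5·11.7) = 2.446.
The even/odd transcendental equations gain one root per π/2 in z₀, giving N = 1 + ⌊2z₀/π⌋ = 1 + ⌊1.557⌋ = 2.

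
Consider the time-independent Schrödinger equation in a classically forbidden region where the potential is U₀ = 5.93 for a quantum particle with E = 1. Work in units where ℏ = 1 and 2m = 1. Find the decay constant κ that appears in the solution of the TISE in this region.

Since E < U₀ the TISE in this region is ψ'' = κ²ψ with κ = √(2m(U₀ − E))/ℏ.
κ = √(2 × 0.5 × 4.93) = 2.220.

κ = 2.22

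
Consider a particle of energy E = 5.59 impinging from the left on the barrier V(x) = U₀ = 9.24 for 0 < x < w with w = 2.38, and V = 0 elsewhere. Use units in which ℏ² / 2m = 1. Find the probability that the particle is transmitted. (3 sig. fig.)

E < U₀: inside the barrier ψ ∝ e^{±κx} with κ = √(2m(U₀ − E))/ℏ = 1.910.
κw = 4.547, sinh(κw) = 47.17.
Matching ψ, ψ′ at both faces gives T = [1 + U₀² sinh²(κw) / (4E(U₀ − E))]⁻¹ = 1/2328 = 0.000429.

T = 0.000429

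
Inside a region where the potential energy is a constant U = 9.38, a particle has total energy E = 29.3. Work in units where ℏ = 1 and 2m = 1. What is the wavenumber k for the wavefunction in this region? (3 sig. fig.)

With E > U the solution is oscillatory, ψ ∝ e^{±ikx} with k = √(2m(E − U))/ℏ.
k = √(2 × 0.5 × 19.92) = 4.463.

k = 4.46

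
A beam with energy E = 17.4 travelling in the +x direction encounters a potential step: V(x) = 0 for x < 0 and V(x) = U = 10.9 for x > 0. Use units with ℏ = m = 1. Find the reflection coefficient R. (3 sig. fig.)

On each side the TISE gives plane waves with k = √(2m(E − V))/ℏ: k₁ = √(2·1·17.4) = 5.899, k₂ = √(2·1·6.5) = 3.606.
Matching ψ and ψ′ at x = 0 gives r = (k₁ − k₂)/(k₁ + k₂), so R = r² = 0.05823 and T = 1 − R = 0.9418.

R = 0.0582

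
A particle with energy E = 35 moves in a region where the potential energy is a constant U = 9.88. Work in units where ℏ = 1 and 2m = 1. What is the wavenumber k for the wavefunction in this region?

k = 5.01

With E > U the solution is oscillatory, ψ ∝ e^{±ikx} with k = √(2m(E − U))/ℏ.
k = √(2 × 0.5 × 25.12) = 5.012.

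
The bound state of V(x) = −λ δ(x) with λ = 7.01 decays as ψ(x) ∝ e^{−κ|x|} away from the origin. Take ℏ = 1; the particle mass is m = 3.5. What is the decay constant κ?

κ = 24.5

Integrate −(ℏ²/2m)ψ'' − λδ(x)ψ = Eψ from −ε to +ε: the ψ'' term gives ψ'(0⁺) − ψ'(0⁻) and the δ term gives −(2mλ/ℏ²)ψ(0).
With ψ ∝ e^{−κ|x|} this yields −2κ = −2mλ/ℏ², so κ = mλ/ℏ² = 24.54.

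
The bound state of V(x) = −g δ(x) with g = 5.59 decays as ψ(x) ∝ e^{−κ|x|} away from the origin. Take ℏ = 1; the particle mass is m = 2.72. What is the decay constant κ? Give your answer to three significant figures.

κ = 15.2

Integrate −(ℏ²/2m)ψ'' − gδ(x)ψ = Eψ from −ε to +ε: the ψ'' term gives ψ'(0⁺) − ψ'(0⁻) and the δ term gives −(2mg/ℏ²)ψ(0).
With ψ ∝ e^{−κ|x|} this yields −2κ = −2mg/ℏ², so κ = mg/ℏ² = 15.20.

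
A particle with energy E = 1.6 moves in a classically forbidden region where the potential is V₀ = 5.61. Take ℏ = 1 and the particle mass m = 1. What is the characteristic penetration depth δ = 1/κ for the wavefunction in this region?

δ = 0.353

Since E < V₀ the TISE in this region is ψ'' = κ²ψ with κ = √(2m(V₀ − E))/ℏ.
κ = √(2 × 1 × 4.01) = 2.832. The penetration depth is δ = 1/κ = 0.353.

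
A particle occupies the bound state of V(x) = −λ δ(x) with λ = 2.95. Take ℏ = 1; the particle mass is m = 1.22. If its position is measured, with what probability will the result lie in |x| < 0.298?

The normalised bound state is ψ = √κ e^{−κ|x|} with κ = mλ/ℏ² = 3.599.
P(|x| < d) = ∫_{−d}^{d} κ e^{−2κ|x|} dx = 1 − e^{−2κd} = 1 − e^{−2.145} = 0.8829.

P = 0.883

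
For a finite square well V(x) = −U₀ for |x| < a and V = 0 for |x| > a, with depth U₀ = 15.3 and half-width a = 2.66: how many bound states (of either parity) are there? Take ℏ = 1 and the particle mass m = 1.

Define the well-strength parameter z₀ = (a/ℏ)√(2mU₀) = 2.66 × √(2·1·15.3) = 14.71.
A new bound state (alternating even/odd) appears each time z₀ passes a multiple of π/2, so N = ⌊2z₀/π⌋ + 1 = ⌊9.367⌋ + 1 = 10.

N = 10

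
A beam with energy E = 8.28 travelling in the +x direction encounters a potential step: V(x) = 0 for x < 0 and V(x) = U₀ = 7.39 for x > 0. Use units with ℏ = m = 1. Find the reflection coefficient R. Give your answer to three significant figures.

R = 0.256

The wavenumbers are k₁ = √(2mE)/ℏ = 4.069 on the left and k₂ = √(2m(E − U₀))/ℏ = 1.334 on the right.
Matching ψ and ψ′ at x = 0 gives r = (k₁ − k₂)/(k₁ + k₂), so R = r² = 0.2562 and T = 1 − R = 0.7438.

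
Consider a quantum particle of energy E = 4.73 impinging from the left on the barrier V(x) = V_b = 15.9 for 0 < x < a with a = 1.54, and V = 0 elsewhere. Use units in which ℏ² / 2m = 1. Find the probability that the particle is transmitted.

E < V_b: inside the barrier ψ ∝ e^{±κx} with κ = √(2m(V_b − E))/ℏ = 3.342.
κa = 5.147, sinh(κa) = 85.95.
Matching ψ, ψ′ at both faces gives T = [1 + V_b² sinh²(κa) / (4E(V_b − E))]⁻¹ = 1/8838 = 0.000113.

T = 0.000113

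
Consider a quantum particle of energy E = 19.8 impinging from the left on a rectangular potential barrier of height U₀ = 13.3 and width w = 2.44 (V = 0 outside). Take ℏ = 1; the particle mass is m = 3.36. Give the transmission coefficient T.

T = 0.946

Above the barrier the interior wavenumber is k₂ = √(2m(E − U₀))/ℏ = 6.609, giving phase k₂w = 16.13.
Matching at both interfaces gives T⁻¹ = 1 + U₀² sin²(k₂w) / [4E(E − U₀)] = 1.057, hence T = 0.946.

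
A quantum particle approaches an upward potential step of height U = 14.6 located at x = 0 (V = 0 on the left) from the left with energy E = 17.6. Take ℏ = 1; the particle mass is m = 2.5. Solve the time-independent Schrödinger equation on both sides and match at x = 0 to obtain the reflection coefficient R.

R = 0.173

The wavenumbers are k₁ = √(2mE)/ℏ = 9.381 on the left and k₂ = √(2m(E − U))/ℏ = 3.873 on the right.
Matching ψ and ψ′ at x = 0 gives r = (k₁ − k₂)/(k₁ + k₂), so R = r² = 0.1727 and T = 1 − R = 0.8273.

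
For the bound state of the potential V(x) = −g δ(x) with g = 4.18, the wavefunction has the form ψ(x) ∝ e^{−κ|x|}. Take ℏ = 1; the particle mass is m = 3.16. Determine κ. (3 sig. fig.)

Integrating the TISE across x = 0 gives the cusp condition ψ'(0⁺) − ψ'(0⁻) = −(2mg/ℏ²)ψ(0).
With ψ ∝ e^{−κ|x|} this yields −2κ = −2mg/ℏ², so κ = mg/ℏ² = 13.21.

κ = 13.2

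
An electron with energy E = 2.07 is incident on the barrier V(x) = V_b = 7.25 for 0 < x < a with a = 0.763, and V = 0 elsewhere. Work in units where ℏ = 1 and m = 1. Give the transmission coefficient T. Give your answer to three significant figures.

T = 0.0238

E < V_b: inside the barrier ψ ∝ e^{±κx} with κ = √(2m(V_b − E))/ℏ = 3.219.
κa = 2.456, sinh(κa) = 5.785.
Matching ψ, ψ′ at both faces gives T = [1 + V_b² sinh²(κa) / (4E(V_b − E))]⁻¹ = 1/42.02 = 0.0238.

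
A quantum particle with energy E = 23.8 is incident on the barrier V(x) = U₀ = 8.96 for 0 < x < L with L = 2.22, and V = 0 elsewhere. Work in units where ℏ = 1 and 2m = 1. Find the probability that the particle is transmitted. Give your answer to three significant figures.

T = 0.968

E > U₀: inside the barrier k₂ = √(2m(E − U₀))/ℏ = 3.852, k₂L = 8.552.
T = [1 + U₀² sin²(k₂L) / (4E(E − U₀))]⁻¹ = 1/1.033 = 0.968.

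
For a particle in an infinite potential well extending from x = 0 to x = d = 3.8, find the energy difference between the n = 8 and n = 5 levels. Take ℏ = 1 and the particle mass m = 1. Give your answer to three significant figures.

ΔE = 13.3

E_n = n²π²ℏ²/(2md²), so ΔE = (8² − 5²) π²ℏ²/(2md²).
ΔE = 39 × π² / (2 × 1 × 3.8²) = 13.33.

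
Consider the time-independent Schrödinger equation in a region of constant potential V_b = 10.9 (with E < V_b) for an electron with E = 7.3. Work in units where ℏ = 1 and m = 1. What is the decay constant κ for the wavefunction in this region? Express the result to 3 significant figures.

Since E < V_b the TISE in this region is ψ'' = κ²ψ with κ = √(2m(V_b − E))/ℏ.
κ = √(2 × 1 × 3.6) = 2.683.

κ = 2.68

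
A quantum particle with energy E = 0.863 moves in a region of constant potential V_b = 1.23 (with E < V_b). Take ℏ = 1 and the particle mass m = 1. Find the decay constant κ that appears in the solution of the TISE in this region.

κ = 0.857

Since E < V_b the TISE in this region is ψ'' = κ²ψ with κ = √(2m(V_b − E))/ℏ.
κ = √(2 × 1 × 0.367) = 0.8567.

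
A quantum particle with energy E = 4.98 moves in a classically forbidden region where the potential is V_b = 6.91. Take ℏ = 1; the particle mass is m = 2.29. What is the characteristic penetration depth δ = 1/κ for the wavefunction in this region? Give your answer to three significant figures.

δ = 0.336

Since E < V_b the TISE in this region is ψ'' = κ²ψ with κ = √(2m(V_b − E))/ℏ.
κ = √(2 × 2.29 × 1.93) = 2.973. The penetration depth is δ = 1/κ = 0.336.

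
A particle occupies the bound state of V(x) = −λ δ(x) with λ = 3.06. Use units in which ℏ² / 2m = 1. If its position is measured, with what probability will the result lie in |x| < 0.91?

P = 0.938

The normalised bound state is ψ = √κ e^{−κ|x|} with κ = mλ/ℏ² = 1.530.
P(|x| < d) = ∫_{−d}^{d} κ e^{−2κ|x|} dx = 1 − e^{−2κd} = 1 − e^{−2.785} = 0.9382.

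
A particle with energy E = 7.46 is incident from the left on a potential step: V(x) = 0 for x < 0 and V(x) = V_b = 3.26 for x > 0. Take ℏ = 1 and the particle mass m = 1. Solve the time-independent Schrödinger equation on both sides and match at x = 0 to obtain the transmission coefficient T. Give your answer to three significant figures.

T = 0.980

On each side the TISE gives plane waves with k = √(2m(E − V))/ℏ: k₁ = √(2·1·7.46) = 3.863, k₂ = √(2·1·4.2) = 2.898.
Matching ψ and ψ′ at x = 0 gives r = (k₁ − k₂)/(k₁ + k₂), so R = r² = 0.02035 and T = 1 − R = 0.9797.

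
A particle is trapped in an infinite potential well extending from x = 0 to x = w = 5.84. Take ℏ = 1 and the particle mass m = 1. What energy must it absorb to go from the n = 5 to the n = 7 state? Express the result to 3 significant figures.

E_n = n²π²ℏ²/(2mw²), so ΔE = (7² − 5²) π²ℏ²/(2mw²).
ΔE = 24 × π² / (2 × 1 × 5.84²) = 3.473.

ΔE = 3.47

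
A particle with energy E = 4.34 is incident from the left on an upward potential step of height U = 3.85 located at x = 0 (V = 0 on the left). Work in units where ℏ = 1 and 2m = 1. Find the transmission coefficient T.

On each side the TISE gives plane waves with k = √(2m(E − V))/ℏ: k₁ = √(2·½·4.34) = 2.083, k₂ = √(2·½·0.49) = 0.7000.
Continuity of ψ and ψ′ at the step yields the reflection amplitude r = (k₁ − k₂)/(k₁ + k₂) = 0.4970; thus R = |r|² = 0.2470, T = 0.7530.

T = 0.753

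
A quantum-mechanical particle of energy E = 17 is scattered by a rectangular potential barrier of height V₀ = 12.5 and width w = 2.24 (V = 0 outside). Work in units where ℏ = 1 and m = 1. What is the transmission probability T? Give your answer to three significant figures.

Above the barrier the interior wavenumber is k₂ = √(2m(E − V₀))/ℏ = 3.000, giving phase k₂w = 6.720.
T = [1 + V₀² sin²(k₂w) / (4E(E − V₀))]⁻¹ = 1/1.091 = 0.916.

T = 0.916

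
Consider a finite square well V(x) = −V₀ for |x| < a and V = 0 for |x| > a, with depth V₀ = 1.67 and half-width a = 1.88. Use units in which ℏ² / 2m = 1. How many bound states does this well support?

The dimensionless depth is z₀ = a√(2mV₀)/ℏ = 1.88 × √(1.670) = 2.429.
The even/odd transcendental equations gain one root per π/2 in z₀, giving N = 1 + ⌊2z₀/π⌋ = 1 + ⌊1.547⌋ = 2.

N = 2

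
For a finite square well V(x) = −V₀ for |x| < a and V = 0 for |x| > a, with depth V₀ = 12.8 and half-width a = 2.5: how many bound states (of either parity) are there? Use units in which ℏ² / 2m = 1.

The dimensionless depth is z₀ = a√(2mV₀)/ℏ = 2.5 × √(12.80) = 8.944.
A new bound state (alternating even/odd) appears each time z₀ passes a multiple of π/2, so N = ⌊2z₀/π⌋ + 1 = ⌊5.694⌋ + 1 = 6.

N = 6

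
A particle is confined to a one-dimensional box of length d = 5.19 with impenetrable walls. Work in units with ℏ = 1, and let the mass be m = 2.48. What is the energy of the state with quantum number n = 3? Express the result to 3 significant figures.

E = 0.665

The infinite-well eigenfunctions ψ_n = √(2/d) sin(nπx/d) vanish at both walls, giving E_n = n²π²ℏ²/(2md²).
E_3 = 3² × π² / (2 × 2.48 × 5.19²) = 0.6649.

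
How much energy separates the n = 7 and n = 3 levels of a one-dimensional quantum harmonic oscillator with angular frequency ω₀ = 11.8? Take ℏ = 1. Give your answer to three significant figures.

ΔE = 47.2

E_n = ℏω₀(n + ½), so ΔE = (7 − 3) ℏω₀ = 4 × 11.8 = 47.20.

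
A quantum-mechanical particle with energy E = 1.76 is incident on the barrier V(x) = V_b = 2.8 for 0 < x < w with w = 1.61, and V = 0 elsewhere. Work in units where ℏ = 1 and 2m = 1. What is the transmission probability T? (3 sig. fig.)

T = 0.131

Since E < V_b the interior solution is evanescent with decay constant κ = √(2m(V_b − E))/ℏ = 1.020.
κw = 1.642, sinh(κw) = 2.486.
Matching ψ, ψ′ at both faces gives T = [1 + V_b² sinh²(κw) / (4E(V_b − E))]⁻¹ = 1/7.616 = 0.131.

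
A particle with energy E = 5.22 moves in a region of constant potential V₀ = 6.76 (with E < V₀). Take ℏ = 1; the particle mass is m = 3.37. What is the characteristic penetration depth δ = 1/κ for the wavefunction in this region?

Since E < V₀ the TISE in this region is ψ'' = κ²ψ with κ = √(2m(V₀ − E))/ℏ.
κ = √(2 × 3.37 × 1.54) = 3.222. The penetration depth is δ = 1/κ = 0.310.

δ = 0.310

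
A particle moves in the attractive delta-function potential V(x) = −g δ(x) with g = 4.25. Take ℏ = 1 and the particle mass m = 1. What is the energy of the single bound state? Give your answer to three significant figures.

E = -9.03

For x ≠ 0 the bound state is ψ ∝ e^{−κ|x|}; integrating the TISE across the delta gives the cusp condition 2κ = 2mg/ℏ², so κ = 4.250.
Then E = −ℏ²κ²/(2m) = −mg²/(2ℏ²) = -9.031.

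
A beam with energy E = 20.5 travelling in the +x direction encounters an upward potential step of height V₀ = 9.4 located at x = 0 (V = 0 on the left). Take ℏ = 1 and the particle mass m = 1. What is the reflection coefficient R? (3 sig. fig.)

R = 0.0232

The wavenumbers are k₁ = √(2mE)/ℏ = 6.403 on the left and k₂ = √(2m(E − V₀))/ℏ = 4.712 on the right.
Continuity of ψ and ψ′ at the step yields the reflection amplitude r = (k₁ − k₂)/(k₁ + k₂) = 0.1522; thus R = |r|² = 0.02316, T = 0.9768.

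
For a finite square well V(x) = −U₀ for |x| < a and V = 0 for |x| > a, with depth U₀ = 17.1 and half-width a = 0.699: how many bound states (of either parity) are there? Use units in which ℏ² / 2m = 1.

N = 2

The dimensionless depth is z₀ = a√(2mU₀)/ℏ = 0.699 × √(17.10) = 2.891.
A new bound state (alternating even/odd) appears each time z₀ passes a multiple of π/2, so N = ⌊2z₀/π⌋ + 1 = ⌊1.840⌋ + 1 = 2.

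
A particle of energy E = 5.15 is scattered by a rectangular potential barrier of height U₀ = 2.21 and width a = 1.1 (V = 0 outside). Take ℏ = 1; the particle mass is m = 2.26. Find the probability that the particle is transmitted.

T = 0.955

Above the barrier the interior wavenumber is k₂ = √(2m(E − U₀))/ℏ = 3.645, giving phase k₂a = 4.010.
T = [1 + U₀² sin²(k₂a) / (4E(E − U₀))]⁻¹ = 1/1.047 = 0.955.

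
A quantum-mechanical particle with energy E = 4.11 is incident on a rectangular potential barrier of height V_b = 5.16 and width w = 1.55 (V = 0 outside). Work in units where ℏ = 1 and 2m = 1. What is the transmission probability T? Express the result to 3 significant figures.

T = 0.105

E < V_b: inside the barrier ψ ∝ e^{±κx} with κ = √(2m(V_b − E))/ℏ = 1.025.
κw = 1.588, sinh(κw) = 2.346.
Matching ψ, ψ′ at both faces gives T = [1 + V_b² sinh²(κw) / (4E(V_b − E))]⁻¹ = 1/9.486 = 0.105.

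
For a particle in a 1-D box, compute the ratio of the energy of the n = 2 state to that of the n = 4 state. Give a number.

0.25

E_n = n²π²ℏ²/(2mL²) so the ratio is n₂²/n₁² = 4/16 = 0.25.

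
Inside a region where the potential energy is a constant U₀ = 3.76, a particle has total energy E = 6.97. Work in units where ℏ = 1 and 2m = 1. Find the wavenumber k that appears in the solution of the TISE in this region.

With E > U₀ the solution is oscillatory, ψ ∝ e^{±ikx} with k = √(2m(E − U₀))/ℏ.
k = √(2 × 0.5 × 3.21) = 1.792.

k = 1.79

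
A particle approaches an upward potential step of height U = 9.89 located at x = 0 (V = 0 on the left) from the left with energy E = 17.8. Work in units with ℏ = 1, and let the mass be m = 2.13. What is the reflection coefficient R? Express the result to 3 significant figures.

R = 0.0400

On each side the TISE gives plane waves with k = √(2m(E − V))/ℏ: k₁ = √(2·2.13·17.8) = 8.708, k₂ = √(2·2.13·7.91) = 5.805.
Continuity of ψ and ψ′ at the step yields the reflection amplitude r = (k₁ − k₂)/(k₁ + k₂) = 0.2000; thus R = |r|² = 0.04001, T = 0.9600.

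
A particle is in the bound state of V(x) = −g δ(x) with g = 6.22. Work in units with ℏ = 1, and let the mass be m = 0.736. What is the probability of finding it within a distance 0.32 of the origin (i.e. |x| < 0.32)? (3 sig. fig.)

The normalised bound state is ψ = √κ e^{−κ|x|} with κ = mg/ℏ² = 4.578.
P(|x| < d) = ∫_{−d}^{d} κ e^{−2κ|x|} dx = 1 − e^{−2κd} = 1 − e^{−2.930} = 0.9466.

P = 0.947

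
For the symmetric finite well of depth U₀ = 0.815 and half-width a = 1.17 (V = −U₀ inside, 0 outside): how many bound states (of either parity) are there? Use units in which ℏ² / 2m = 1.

Define the well-strength parameter z₀ = (a/ℏ)√(2mU₀) = 1.17 × √(2·0.5·0.815) = 1.056.
A new bound state (alternating even/odd) appears each time z₀ passes a multiple of π/2, so N = ⌊2z₀/π⌋ + 1 = ⌊0.6724⌋ + 1 = 1.

N = 1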